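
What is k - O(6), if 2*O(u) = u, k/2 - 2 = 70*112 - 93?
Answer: 15495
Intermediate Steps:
k = 15498 (k = 4 + 2*(70*112 - 93) = 4 + 2*(7840 - 93) = 4 + 2*7747 = 4 + 15494 = 15498)
O(u) = u/2
k - O(6) = 15498 - 6/2 = 15498 - 1*3 = 15498 - 3 = 15495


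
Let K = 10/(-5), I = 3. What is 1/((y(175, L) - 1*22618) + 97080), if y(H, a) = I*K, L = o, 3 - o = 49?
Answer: 1/74456 ≈ 1.3431e-5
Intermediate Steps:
o = -46 (o = 3 - 1*49 = 3 - 49 = -46)
K = -2 (K = 10*(-1/5) = -2)
L = -46
y(H, a) = -6 (y(H, a) = 3*(-2) = -6)
1/((y(175, L) - 1*22618) + 97080) = 1/((-6 - 1*22618) + 97080) = 1/((-6 - 22618) + 97080) = 1/(-22624 + 97080) = 1/74456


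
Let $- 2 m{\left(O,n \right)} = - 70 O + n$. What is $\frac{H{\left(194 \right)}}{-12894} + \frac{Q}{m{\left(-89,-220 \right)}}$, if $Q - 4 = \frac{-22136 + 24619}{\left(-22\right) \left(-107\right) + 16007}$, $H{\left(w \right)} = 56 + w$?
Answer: $- \frac{1055193142}{50815995405} \approx -0.020765$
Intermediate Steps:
$m{\left(O,n \right)} = 35 O - \frac{n}{2}$ ($m{\left(O,n \right)} = - \frac{- 70 O + n}{2} = - \frac{n - 70 O}{2} = 35 O - \frac{n}{2}$)
$Q = \frac{75927}{18361}$ ($Q = 4 + \frac{-22136 + 24619}{\left(-22\right) \left(-107\right) + 16007} = 4 + \frac{2483}{2354 + 16007} = 4 + \frac{2483}{18361} = \frac{75927}{18361} \approx 4.1352$)
$\frac{H{\left(194 \right)}}{-12894} + \frac{Q}{m{\left(-89,-220 \right)}} = \frac{56 + 194}{-12894} + \frac{75927}{18361 \left(35 \left(-89\right) - -110\right)} = 250 \left(- \frac{1}{12894}\right) + \frac{75927}{18361 \left(-3115 + 110\right)} = - \frac{125}{6447} + \frac{75927}{18361 \left(-3005\right)} = - \frac{125}{6447} + \frac{75927}{18361} \left(- \frac{1}{3005}\right) = - \frac{125}{6447} - \frac{75927}{55174805} = - \frac{1055193142}{50815995405}$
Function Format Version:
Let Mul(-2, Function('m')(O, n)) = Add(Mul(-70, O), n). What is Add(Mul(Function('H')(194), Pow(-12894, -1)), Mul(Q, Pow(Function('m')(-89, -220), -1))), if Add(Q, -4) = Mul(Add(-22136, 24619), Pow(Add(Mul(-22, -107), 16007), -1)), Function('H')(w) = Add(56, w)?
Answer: Rational(-1055193142, 50815995405) ≈ -0.020765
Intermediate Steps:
Function('m')(O, n) = Add(Mul(35, O), Mul(Rational(-1, 2), n)) (Function('m')(O, n) = Mul(Rational(-1, 2), Add(Mul(-70, O), n)) = Mul(Rational(-1, 2), Add(n, Mul(-70, O))) = Add(Mul(35, O), Mul(Rational(-1, 2), n)))
Q = Rational(75927, 18361) (Q = Add(4, Mul(Add(-22136, 24619), Pow(Add(Mul(-22, -107), 16007), -1))) = Add(4, Mul(2483, Pow(Add(2354, 16007), -1))) = Add(4, Mul(2483, Pow(18361, -1))) = Add(4, Mul(2483, Rational(1, 18361))) = Add(4, Rational(2483, 18361)) = Rational(75927, 18361) ≈ 4.1352)
Add(Mul(Function('H')(194), Pow(-12894, -1)), Mul(Q, Pow(Function('m')(-89, -220), -1))) = Add(Mul(Add(56, 194), Pow(-12894, -1)), Mul(Rational(75927, 18361), Pow(Add(Mul(35, -89), Mul(Rational(-1, 2), -220)), -1))) = Add(Mul(250, Rational(-1, 12894)), Mul(Rational(75927, 18361), Pow(Add(-3115, 110), -1))) = Add(Rational(-125, 6447), Mul(Rational(75927, 18361), Pow(-3005, -1))) = Add(Rational(-125, 6447), Mul(Rational(75927, 18361), Rational(-1, 3005))) = Add(Rational(-125, 6447), Rational(-75927, 55174805)) = Rational(-1055193142, 50815995405)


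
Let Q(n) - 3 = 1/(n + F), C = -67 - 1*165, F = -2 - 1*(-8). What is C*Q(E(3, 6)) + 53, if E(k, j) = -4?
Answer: -759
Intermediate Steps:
F = 6 (F = -2 + 8 = 6)
C = -232 (C = -67 - 165 = -232)
Q(n) = 3 + 1/(6 + n) (Q(n) = 3 + 1/(n + 6) = 3 + 1/(6 + n))
C*Q(E(3, 6)) + 53 = -232*(19 + 3*(-4))/(6 - 4) + 53 = -232*(19 - 12)/2 + 53 = -116*7 + 53 = -232*7/2 + 53 = -812 + 53 = -759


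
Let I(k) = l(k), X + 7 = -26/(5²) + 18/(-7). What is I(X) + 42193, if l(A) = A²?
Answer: 1295609074/30625 ≈ 42306.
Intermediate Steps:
X = -1857/175 (X = -7 + (-26/(5²) + 18/(-7)) = -7 + (-26/25 + 18*(-⅐)) = -7 + (-26*1/25 - 18/7) = -7 + (-26/25 - 18/7) = -7 - 632/175 = -1857/175 ≈ -10.611)
I(k) = k²
I(X) + 42193 = (-1857/175)² + 42193 = 3448449/30625 + 42193 = 1295609074/30625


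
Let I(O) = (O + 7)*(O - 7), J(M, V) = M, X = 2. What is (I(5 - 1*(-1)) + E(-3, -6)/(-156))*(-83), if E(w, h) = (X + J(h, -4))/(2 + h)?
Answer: 168407/156 ≈ 1079.5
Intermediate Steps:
E(w, h) = 1 (E(w, h) = (2 + h)/(2 + h) = 1)
I(O) = (-7 + O)*(7 + O) (I(O) = (7 + O)*(-7 + O) = (-7 + O)*(7 + O))
(I(5 - 1*(-1)) + E(-3, -6)/(-156))*(-83) = ((-49 + (5 - 1*(-1))²) + 1/(-156))*(-83) = ((-49 + (5 + 1)²) + 1*(-1/156))*(-83) = ((-49 + 6²) - 1/156)*(-83) = ((-49 + 36) - 1/156)*(-83) = (-13 - 1/156)*(-83) = -2029/156*(-83) = 168407/156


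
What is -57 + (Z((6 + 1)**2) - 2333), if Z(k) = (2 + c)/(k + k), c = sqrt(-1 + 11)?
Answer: -117109/49 + sqrt(10)/98 ≈ -2389.9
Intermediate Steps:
c = sqrt(10) ≈ 3.1623
Z(k) = (2 + sqrt(10))/(2*k) (Z(k) = (2 + sqrt(10))/(k + k) = (2 + sqrt(10))/((2*k)) = (2 + sqrt(10))*(1/(2*k)) = (2 + sqrt(10))/(2*k))
-57 + (Z((6 + 1)**2) - 2333) = -57 + ((2 + sqrt(10))/(2*((6 + 1)**2)) - 2333) = -57 + ((2 + sqrt(10))/(2*(7**2)) - 2333) = -57 + ((1/2)*(2 + sqrt(10))/49 - 2333) = -57 + ((1/2)*(1/49)*(2 + sqrt(10)) - 2333) = -57 + ((1/49 + sqrt(10)/98) - 2333) = -57 + (-114316/49 + sqrt(10)/98) = -117109/49 + sqrt(10)/98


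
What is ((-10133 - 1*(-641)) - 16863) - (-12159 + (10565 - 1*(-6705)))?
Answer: -31466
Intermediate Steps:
((-10133 - 1*(-641)) - 16863) - (-12159 + (10565 - 1*(-6705))) = ((-10133 + 641) - 16863) - (-12159 + (10565 + 6705)) = (-9492 - 16863) - (-12159 + 17270) = -26355 - 1*5111 = -26355 - 5111 = -31466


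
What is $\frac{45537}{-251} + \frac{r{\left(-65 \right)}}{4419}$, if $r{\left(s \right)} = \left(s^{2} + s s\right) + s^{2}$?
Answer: $- \frac{66015526}{369723} \approx -178.55$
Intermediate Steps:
$r{\left(s \right)} = 3 s^{2}$ ($r{\left(s \right)} = \left(s^{2} + s^{2}\right) + s^{2} = 2 s^{2} + s^{2} = 3 s^{2}$)
$\frac{45537}{-251} + \frac{r{\left(-65 \right)}}{4419} = \frac{45537}{-251} + \frac{3 \left(-65\right)^{2}}{4419} = 45537 \left(- \frac{1}{251}\right) + 3 \cdot 4225 \cdot \frac{1}{4419} = - \frac{45537}{251} + 12675 \cdot \frac{1}{4419} = - \frac{45537}{251} + \frac{4225}{1473} = - \frac{66015526}{369723}$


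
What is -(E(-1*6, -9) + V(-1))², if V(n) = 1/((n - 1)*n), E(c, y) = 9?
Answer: -361/4 ≈ -90.250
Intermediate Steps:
V(n) = 1/(n*(-1 + n)) (V(n) = 1/((-1 + n)*n) = 1/(n*(-1 + n)))
-(E(-1*6, -9) + V(-1))² = -(9 + 1/((-1)*(-1 - 1)))² = -(9 - 1/(-2))² = -(9 - 1*(-½))² = -(9 + ½)² = -(19/2)² = -1*361/4 = -361/4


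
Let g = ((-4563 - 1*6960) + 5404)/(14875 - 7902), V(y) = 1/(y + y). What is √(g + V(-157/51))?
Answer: I*√4985517509258/2189522 ≈ 1.0198*I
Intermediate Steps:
V(y) = 1/(2*y)
g = -6119/6973 (g = ((-4563 - 6960) + 5404)/6973 = (-11523 + 5404)*(1/6973) = -6119*1/6973 = -6119/6973 ≈ -0.87753)
√(g + V(-157/51)) = √(-6119/6973 + 1/(2*((-157/51)))) = √(-6119/6973 + 1/(2*((-157*1/51)))) = √(-6119/6973 + 1/(2*(-157/51))) = √(-6119/6973 + (½)*(-51/157)) = √(-6119/6973 - 51/314) = √(-2276989/2189522) = I*√4985517509258/2189522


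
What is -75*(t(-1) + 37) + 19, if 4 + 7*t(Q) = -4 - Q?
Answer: -2681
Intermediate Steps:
t(Q) = -8/7 - Q/7 (t(Q) = -4/7 + (-4 - Q)/7 = -4/7 + (-4/7 - Q/7) = -8/7 - Q/7)
-75*(t(-1) + 37) + 19 = -75*((-8/7 - ⅐*(-1)) + 37) + 19 = -75*((-8/7 + ⅐) + 37) + 19 = -75*(-1 + 37) + 19 = -75*36 + 19 = -2700 + 19 = -2681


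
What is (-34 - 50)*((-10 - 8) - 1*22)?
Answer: 3360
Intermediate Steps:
(-34 - 50)*((-10 - 8) - 1*22) = -84*(-18 - 22) = -84*(-40) = 3360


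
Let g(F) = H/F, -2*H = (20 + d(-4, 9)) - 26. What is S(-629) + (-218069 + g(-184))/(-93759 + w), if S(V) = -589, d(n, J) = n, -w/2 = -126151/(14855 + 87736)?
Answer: -1038306496688101/1769818217128 ≈ -586.67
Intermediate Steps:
w = 252302/102591 (w = -(-252302)/(14855 + 87736) = -(-252302)/102591 = -2*(-126151/102591) = 252302/102591 ≈ 2.4593)
H = 5 (H = -((20 - 4) - 26)/2 = -(16 - 26)/2 = -½*(-10) = 5)
g(F) = 5/F
S(-629) + (-218069 + g(-184))/(-93759 + w) = -589 + (-218069 + 5/(-184))/(-93759 + 252302/102591) = -589 + (-218069 + 5*(-1/184))/(-9618577267/102591) = -589 + (-218069 - 5/184)*(-102591/9618577267) = -589 - 40124701/184*(-102591/9618577267) = -589 + 4116433200291/1769818217128 = -1038306496688101/1769818217128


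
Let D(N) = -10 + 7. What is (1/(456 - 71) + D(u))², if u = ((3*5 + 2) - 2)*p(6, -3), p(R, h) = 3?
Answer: 1331716/148225 ≈ 8.9844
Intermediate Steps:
u = 45 (u = ((3*5 + 2) - 2)*3 = ((15 + 2) - 2)*3 = (17 - 2)*3 = 15*3 = 45)
D(N) = -3
(1/(456 - 71) + D(u))² = (1/(456 - 71) - 3)² = (1/385 - 3)² = (-1154/385)² = 1331716/148225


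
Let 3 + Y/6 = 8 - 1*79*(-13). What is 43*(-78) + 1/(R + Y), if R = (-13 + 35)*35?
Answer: -23350547/6962 ≈ -3354.0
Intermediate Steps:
Y = 6192 (Y = -18 + 6*(8 - 1*79*(-13)) = -18 + 6*(8 - 79*(-13)) = -18 + 6*(8 + 1027) = -18 + 6*1035 = -18 + 6210 = 6192)
R = 770 (R = 22*35 = 770)
43*(-78) + 1/(R + Y) = 43*(-78) + 1/(770 + 6192) = -3354 + 1/6962 = -23350547/6962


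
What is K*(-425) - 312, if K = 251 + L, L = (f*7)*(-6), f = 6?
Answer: 113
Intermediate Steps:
L = -252 (L = (6*7)*(-6) = 42*(-6) = -252)
K = -1 (K = 251 - 252 = -1)
K*(-425) - 312 = -1*(-425) - 312 = 425 - 312 = 113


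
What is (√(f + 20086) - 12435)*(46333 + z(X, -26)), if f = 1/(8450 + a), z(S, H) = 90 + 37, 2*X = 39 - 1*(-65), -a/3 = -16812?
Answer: -577730100 + 162610*√1421416943358/29443 ≈ -5.7115e+8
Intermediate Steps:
a = 50436 (a = -3*(-16812) = 50436)
X = 52 (X = (39 - 1*(-65))/2 = (39 + 65)/2 = (½)*104 = 52)
z(S, H) = 127
f = 1/58886 (f = 1/(8450 + 50436) = 1/58886 ≈ 1.6982e-5)
(√(f + 20086) - 12435)*(46333 + z(X, -26)) = (√(1/58886 + 20086) - 12435)*(46333 + 127) = (√(1182784197/58886) - 12435)*46460 = (7*√1421416943358/58886 - 12435)*46460 = (-12435 + 7*√1421416943358/58886)*46460 = -577730100 + 162610*√1421416943358/29443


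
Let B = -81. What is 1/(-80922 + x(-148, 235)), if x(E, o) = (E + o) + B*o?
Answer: -1/99870 ≈ -1.0013e-5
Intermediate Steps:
x(E, o) = E - 80*o (x(E, o) = (E + o) - 81*o = E - 80*o)
1/(-80922 + x(-148, 235)) = 1/(-80922 + (-148 - 80*235)) = 1/(-80922 + (-148 - 18800)) = 1/(-80922 - 18948) = 1/(-99870) = -1/99870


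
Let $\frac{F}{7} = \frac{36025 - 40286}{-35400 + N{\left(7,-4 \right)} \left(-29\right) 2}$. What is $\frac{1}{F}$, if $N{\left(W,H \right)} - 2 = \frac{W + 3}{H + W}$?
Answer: $\frac{15304}{12783} \approx 1.1972$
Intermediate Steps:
$N{\left(W,H \right)} = 2 + \frac{3 + W}{H + W}$ ($N{\left(W,H \right)} = 2 + \frac{W + 3}{H + W} = 2 + \frac{3 + W}{H + W}$)
$F = \frac{12783}{15304}$ ($F = 7 \frac{36025 - 40286}{-35400 + \frac{3 + 2 \left(-4\right) + 3 \cdot 7}{-4 + 7} \left(-29\right) 2} = 7 \left(- \frac{4261}{-35400 + \frac{3 - 8 + 21}{3} \left(-29\right) 2}\right) = 7 \left(- \frac{4261}{-35400 + \frac{1}{3} \cdot 16 \left(-29\right) 2}\right) = 7 \left(- \frac{4261}{-35400 + \frac{16}{3} \left(-29\right) 2}\right) = 7 \left(- \frac{4261}{-35400 - \frac{928}{3}}\right) = 7 \left(- \frac{4261}{- \frac{107128}{3}}\right) = 7 \left(\left(-4261\right) \left(- \frac{3}{107128}\right)\right) = 7 \cdot \frac{12783}{107128} = \frac{12783}{15304} \approx 0.83527$)
$\frac{1}{F} = \frac{1}{\frac{12783}{15304}} = \frac{15304}{12783}$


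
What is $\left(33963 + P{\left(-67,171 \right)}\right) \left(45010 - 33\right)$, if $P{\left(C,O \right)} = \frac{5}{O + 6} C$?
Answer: $\frac{270361964332}{177} \approx 1.5275 \cdot 10^{9}$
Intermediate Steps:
$P{\left(C,O \right)} = \frac{5 C}{6 + O}$ ($P{\left(C,O \right)} = \frac{5}{6 + O} C = \frac{5 C}{6 + O}$)
$\left(33963 + P{\left(-67,171 \right)}\right) \left(45010 - 33\right) = \left(33963 + 5 \left(-67\right) \frac{1}{6 + 171}\right) \left(45010 - 33\right) = \left(33963 + 5 \left(-67\right) \frac{1}{177}\right) 44977 = \left(33963 - \frac{335}{177}\right) 44977 = \frac{6011116}{177} \cdot 44977 = \frac{270361964332}{177}$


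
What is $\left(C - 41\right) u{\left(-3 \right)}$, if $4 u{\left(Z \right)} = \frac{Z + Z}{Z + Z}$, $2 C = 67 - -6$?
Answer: $- \frac{9}{8} \approx -1.125$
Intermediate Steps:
$C = \frac{73}{2}$ ($C = \frac{67 - -6}{2} = \frac{67 + 6}{2} = \frac{1}{2} \cdot 73 = \frac{73}{2} \approx 36.5$)
$u{\left(Z \right)} = \frac{1}{4}$ ($u{\left(Z \right)} = \frac{\left(Z + Z\right) \frac{1}{Z + Z}}{4} = \frac{2 Z \frac{1}{2 Z}}{4} = \frac{1}{4} \cdot 1 = \frac{1}{4}$)
$\left(C - 41\right) u{\left(-3 \right)} = \left(\frac{73}{2} - 41\right) \frac{1}{4} = \left(- \frac{9}{2}\right) \frac{1}{4} = - \frac{9}{8}$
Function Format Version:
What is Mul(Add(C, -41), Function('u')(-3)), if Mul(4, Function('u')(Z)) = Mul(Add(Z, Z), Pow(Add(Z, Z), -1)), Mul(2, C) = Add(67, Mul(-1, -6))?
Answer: Rational(-9, 8) ≈ -1.1250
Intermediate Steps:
C = Rational(73, 2) (C = Mul(Rational(1, 2), Add(67, Mul(-1, -6))) = Mul(Rational(1, 2), Add(67, 6)) = Mul(Rational(1, 2), 73) = Rational(73, 2) ≈ 36.500)
Function('u')(Z) = Rational(1, 4) (Function('u')(Z) = Mul(Rational(1, 4), Mul(Add(Z, Z), Pow(Add(Z, Z), -1))) = Mul(Rational(1, 4), Mul(Mul(2, Z), Pow(Mul(2, Z), -1))) = Mul(Rational(1, 4), Mul(Mul(2, Z), Mul(Rational(1, 2), Pow(Z, -1)))) = Mul(Rational(1, 4), 1) = Rational(1, 4))
Mul(Add(C, -41), Function('u')(-3)) = Mul(Add(Rational(73, 2), -41), Rational(1, 4)) = Mul(Rational(-9, 2), Rational(1, 4)) = Rational(-9, 8)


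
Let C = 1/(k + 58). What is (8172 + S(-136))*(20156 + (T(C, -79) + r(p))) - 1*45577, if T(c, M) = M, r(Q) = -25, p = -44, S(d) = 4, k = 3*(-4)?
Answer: 163899575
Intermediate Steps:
k = -12
C = 1/46 (C = 1/(-12 + 58) = 1/46 ≈ 0.021739)
(8172 + S(-136))*(20156 + (T(C, -79) + r(p))) - 1*45577 = (8172 + 4)*(20156 + (-79 - 25)) - 1*45577 = 8176*(20156 - 104) - 45577 = 8176*20052 - 45577 = 163945152 - 45577 = 163899575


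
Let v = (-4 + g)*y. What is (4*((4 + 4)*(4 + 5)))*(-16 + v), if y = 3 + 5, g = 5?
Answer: -2304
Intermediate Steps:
y = 8
v = 8 (v = (-4 + 5)*8 = 1*8 = 8)
(4*((4 + 4)*(4 + 5)))*(-16 + v) = (4*((4 + 4)*(4 + 5)))*(-16 + 8) = (4*(8*9))*(-8) = (4*72)*(-8) = 288*(-8) = -2304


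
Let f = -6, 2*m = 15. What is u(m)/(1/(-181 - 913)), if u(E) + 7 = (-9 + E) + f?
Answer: 15863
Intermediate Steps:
m = 15/2 (m = (1/2)*15 = 15/2 ≈ 7.5000)
u(E) = -22 + E (u(E) = -7 + ((-9 + E) - 6) = -7 + (-15 + E) = -22 + E)
u(m)/(1/(-181 - 913)) = (-22 + 15/2)/(1/(-181 - 913)) = -29/(2*(1/(-1094))) = -29/(2*(-1/1094)) = -29/2*(-1094) = 15863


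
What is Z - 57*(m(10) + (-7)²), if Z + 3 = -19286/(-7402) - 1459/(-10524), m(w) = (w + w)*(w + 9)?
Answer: -952437785053/38949324 ≈ -24453.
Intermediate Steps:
m(w) = 2*w*(9 + w) (m(w) = (2*w)*(9 + w) = 2*w*(9 + w))
Z = -9965281/38949324 (Z = -3 + (-19286/(-7402) - 1459/(-10524)) = -3 + (-19286*(-1/7402) - 1459*(-1/10524)) = -3 + (9643/3701 + 1459/10524) = -3 + 106882691/38949324 = -9965281/38949324 ≈ -0.25585)
Z - 57*(m(10) + (-7)²) = -9965281/38949324 - 57*(2*10*(9 + 10) + (-7)²) = -9965281/38949324 - 57*(2*10*19 + 49) = -9965281/38949324 - 57*(380 + 49) = -9965281/38949324 - 57*429 = -9965281/38949324 - 1*24453 = -9965281/38949324 - 24453 = -952437785053/38949324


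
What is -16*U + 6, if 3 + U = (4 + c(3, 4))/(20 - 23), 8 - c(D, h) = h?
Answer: 290/3 ≈ 96.667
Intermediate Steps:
c(D, h) = 8 - h
U = -17/3 (U = -3 + (4 + (8 - 1*4))/(20 - 23) = -3 + (4 + (8 - 4))/(-3) = -3 + (4 + 4)*(-⅓) = -3 + 8*(-⅓) = -3 - 8/3 = -17/3 ≈ -5.6667)
-16*U + 6 = -16*(-17/3) + 6 = 272/3 + 6 = 290/3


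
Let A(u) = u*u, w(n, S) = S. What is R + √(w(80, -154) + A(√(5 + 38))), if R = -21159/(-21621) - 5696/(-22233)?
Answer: 197860421/160233231 + I*√111 ≈ 1.2348 + 10.536*I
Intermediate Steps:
A(u) = u²
R = 197860421/160233231 (R = -21159*(-1/21621) - 5696*(-1/22233) = 7053/7207 + 5696/22233 = 197860421/160233231 ≈ 1.2348)
R + √(w(80, -154) + A(√(5 + 38))) = 197860421/160233231 + √(-154 + (√(5 + 38))²) = 197860421/160233231 + √(-154 + (√43)²) = 197860421/160233231 + √(-154 + 43) = 197860421/160233231 + √(-111) = 197860421/160233231 + I*√111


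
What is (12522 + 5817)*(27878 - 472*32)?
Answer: 234262386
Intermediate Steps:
(12522 + 5817)*(27878 - 472*32) = 18339*(27878 - 15104) = 18339*12774 = 234262386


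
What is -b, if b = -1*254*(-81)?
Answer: -20574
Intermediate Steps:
b = 20574 (b = -254*(-81) = 20574)
-b = -1*20574 = -20574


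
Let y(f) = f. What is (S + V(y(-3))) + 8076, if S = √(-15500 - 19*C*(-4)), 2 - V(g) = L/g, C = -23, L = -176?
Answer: 24058/3 + 28*I*√22 ≈ 8019.3 + 131.33*I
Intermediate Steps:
V(g) = 2 + 176/g (V(g) = 2 - (-176)/g = 2 + 176/g)
S = 28*I*√22 (S = √(-15500 - 19*(-23)*(-4)) = √(-15500 + 437*(-4)) = √(-15500 - 1748) = √(-17248) = 28*I*√22 ≈ 131.33*I)
(S + V(y(-3))) + 8076 = (28*I*√22 + (2 + 176/(-3))) + 8076 = (28*I*√22 + (2 + 176*(-⅓))) + 8076 = (28*I*√22 + (2 - 176/3)) + 8076 = (28*I*√22 - 170/3) + 8076 = (-170/3 + 28*I*√22) + 8076 = 24058/3 + 28*I*√22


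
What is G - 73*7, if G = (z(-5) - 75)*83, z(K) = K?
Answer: -7151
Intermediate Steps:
G = -6640 (G = (-5 - 75)*83 = -80*83 = -6640)
G - 73*7 = -6640 - 73*7 = -6640 - 511 = -7151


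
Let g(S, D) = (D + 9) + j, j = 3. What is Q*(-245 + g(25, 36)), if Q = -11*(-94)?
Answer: -203698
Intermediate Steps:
Q = 1034
g(S, D) = 12 + D (g(S, D) = (D + 9) + 3 = (9 + D) + 3 = 12 + D)
Q*(-245 + g(25, 36)) = 1034*(-245 + (12 + 36)) = 1034*(-245 + 48) = 1034*(-197) = -203698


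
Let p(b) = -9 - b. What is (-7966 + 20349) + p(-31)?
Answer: 12405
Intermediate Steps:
(-7966 + 20349) + p(-31) = (-7966 + 20349) + (-9 - 1*(-31)) = 12383 + (-9 + 31) = 12383 + 22 = 12405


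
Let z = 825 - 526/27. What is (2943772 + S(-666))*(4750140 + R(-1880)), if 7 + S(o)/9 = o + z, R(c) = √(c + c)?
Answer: 13988994461720 + 35339576*I*√235/3 ≈ 1.3989e+13 + 1.8058e+8*I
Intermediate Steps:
R(c) = √2*√c (R(c) = √(2*c) = √2*√c)
z = 21749/27 (z = 825 - 526/27 = 21749/27 ≈ 805.52)
S(o) = 21560/3 + 9*o (S(o) = -63 + 9*(o + 21749/27) = -63 + 9*(21749/27 + o) = -63 + (21749/3 + 9*o) = 21560/3 + 9*o)
(2943772 + S(-666))*(4750140 + R(-1880)) = (2943772 + (21560/3 + 9*(-666)))*(4750140 + √2*√(-1880)) = (2943772 + (21560/3 - 5994))*(4750140 + √2*(2*I*√470)) = (2943772 + 3578/3)*(4750140 + 4*I*√235) = 8834894*(4750140 + 4*I*√235)/3 = 13988994461720 + 35339576*I*√235/3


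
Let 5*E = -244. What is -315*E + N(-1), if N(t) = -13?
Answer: 15359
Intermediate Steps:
E = -244/5 (E = (1/5)*(-244) = -244/5 ≈ -48.800)
-315*E + N(-1) = -315*(-244/5) - 13 = 15372 - 13 = 15359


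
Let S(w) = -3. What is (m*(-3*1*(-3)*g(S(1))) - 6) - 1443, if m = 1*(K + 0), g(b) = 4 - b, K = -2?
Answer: -1575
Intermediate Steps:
m = -2 (m = 1*(-2 + 0) = 1*(-2) = -2)
(m*(-3*1*(-3)*g(S(1))) - 6) - 1443 = (-(-6)*(1*(-3))*(4 - 1*(-3)) - 6) - 1443 = (-(-6)*(-3*(4 + 3)) - 6) - 1443 = (-(-6)*(-3*7) - 6) - 1443 = (-(-6)*(-21) - 6) - 1443 = (-2*63 - 6) - 1443 = (-126 - 6) - 1443 = -132 - 1443 = -1575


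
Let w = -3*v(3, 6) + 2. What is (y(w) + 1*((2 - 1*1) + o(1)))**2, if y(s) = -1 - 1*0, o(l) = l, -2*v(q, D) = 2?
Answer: 1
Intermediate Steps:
v(q, D) = -1 (v(q, D) = -1/2*2 = -1)
w = 5 (w = -3*(-1) + 2 = 3 + 2 = 5)
y(s) = -1 (y(s) = -1 + 0 = -1)
(y(w) + 1*((2 - 1*1) + o(1)))**2 = (-1 + 1*((2 - 1*1) + 1))**2 = (-1 + 1*((2 - 1) + 1))**2 = (-1 + 1*(1 + 1))**2 = (-1 + 1*2)**2 = (-1 + 2)**2 = 1**2 = 1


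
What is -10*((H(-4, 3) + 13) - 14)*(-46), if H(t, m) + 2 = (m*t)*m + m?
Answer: -16560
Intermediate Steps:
H(t, m) = -2 + m + t*m² (H(t, m) = -2 + ((m*t)*m + m) = -2 + (t*m² + m) = -2 + (m + t*m²) = -2 + m + t*m²)
-10*((H(-4, 3) + 13) - 14)*(-46) = -10*(((-2 + 3 - 4*3²) + 13) - 14)*(-46) = -10*(((-2 + 3 - 4*9) + 13) - 14)*(-46) = -10*(((-2 + 3 - 36) + 13) - 14)*(-46) = -10*((-35 + 13) - 14)*(-46) = -10*(-22 - 14)*(-46) = -10*(-36)*(-46) = 360*(-46) = -16560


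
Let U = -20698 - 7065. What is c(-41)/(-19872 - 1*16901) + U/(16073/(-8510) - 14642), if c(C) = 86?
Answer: 8677386803092/4582632616089 ≈ 1.8935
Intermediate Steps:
U = -27763
c(-41)/(-19872 - 1*16901) + U/(16073/(-8510) - 14642) = 86/(-19872 - 1*16901) - 27763/(16073/(-8510) - 14642) = 86/(-19872 - 16901) - 27763/(16073*(-1/8510) - 14642) = 86/(-36773) - 27763/(-16073/8510 - 14642) = 86*(-1/36773) - 27763/(-124619493/8510) = -86/36773 - 27763*(-8510/124619493) = -86/36773 + 236263130/124619493 = 8677386803092/4582632616089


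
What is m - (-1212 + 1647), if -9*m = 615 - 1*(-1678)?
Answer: -6208/9 ≈ -689.78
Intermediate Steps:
m = -2293/9 (m = -(615 - 1*(-1678))/9 = -(615 + 1678)/9 = -⅑*2293 = -2293/9 ≈ -254.78)
m - (-1212 + 1647) = -2293/9 - (-1212 + 1647) = -2293/9 - 1*435 = -2293/9 - 435 = -6208/9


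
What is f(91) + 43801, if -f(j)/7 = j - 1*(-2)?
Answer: 43150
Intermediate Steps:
f(j) = -14 - 7*j (f(j) = -7*(j - 1*(-2)) = -7*(j + 2) = -7*(2 + j) = -14 - 7*j)
f(91) + 43801 = (-14 - 7*91) + 43801 = (-14 - 637) + 43801 = -651 + 43801 = 43150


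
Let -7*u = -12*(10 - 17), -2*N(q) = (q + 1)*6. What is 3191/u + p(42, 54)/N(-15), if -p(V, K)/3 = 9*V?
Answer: -3515/12 ≈ -292.92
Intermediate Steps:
p(V, K) = -27*V
N(q) = -3 - 3*q (N(q) = -(q + 1)*6/2 = -(1 + q)*6/2 = -(6 + 6*q)/2 = -3 - 3*q)
u = -12 (u = -(-12)*(10 - 17)/7 = -(-12)*(-7)/7 = -⅐*84 = -12)
3191/u + p(42, 54)/N(-15) = 3191/(-12) + (-27*42)/(-3 - 3*(-15)) = 3191*(-1/12) - 1134/(-3 + 45) = -3191/12 - 1134/42 = -3191/12 - 1134*1/42 = -3191/12 - 27 = -3515/12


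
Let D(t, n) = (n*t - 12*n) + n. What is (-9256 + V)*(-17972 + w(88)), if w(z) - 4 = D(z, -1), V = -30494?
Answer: 717288750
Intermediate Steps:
D(t, n) = -11*n + n*t (D(t, n) = (-12*n + n*t) + n = -11*n + n*t)
w(z) = 15 - z (w(z) = 4 - (-11 + z) = 4 + (11 - z) = 15 - z)
(-9256 + V)*(-17972 + w(88)) = (-9256 - 30494)*(-17972 + (15 - 1*88)) = -39750*(-17972 + (15 - 88)) = -39750*(-17972 - 73) = -39750*(-18045) = 717288750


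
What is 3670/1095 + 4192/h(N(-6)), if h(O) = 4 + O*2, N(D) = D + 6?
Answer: 230246/219 ≈ 1051.4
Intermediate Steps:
N(D) = 6 + D
h(O) = 4 + 2*O
3670/1095 + 4192/h(N(-6)) = 3670/1095 + 4192/(4 + 2*(6 - 6)) = 3670*(1/1095) + 4192/(4 + 2*0) = 734/219 + 4192/(4 + 0) = 734/219 + 4192/4 = 734/219 + 4192*(1/4) = 734/219 + 1048 = 230246/219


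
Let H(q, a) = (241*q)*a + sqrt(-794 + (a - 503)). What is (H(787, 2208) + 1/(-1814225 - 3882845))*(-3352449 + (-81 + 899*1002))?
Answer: -2924727438604140542454/2848535 - 2451732*sqrt(911) ≈ -1.0267e+15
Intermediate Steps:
H(q, a) = sqrt(-1297 + a) + 241*a*q (H(q, a) = 241*a*q + sqrt(-794 + (-503 + a)) = 241*a*q + sqrt(-1297 + a) = sqrt(-1297 + a) + 241*a*q)
(H(787, 2208) + 1/(-1814225 - 3882845))*(-3352449 + (-81 + 899*1002)) = ((sqrt(-1297 + 2208) + 241*2208*787) + 1/(-1814225 - 3882845))*(-3352449 + (-81 + 899*1002)) = ((sqrt(911) + 418784736) + 1/(-5697070))*(-3352449 + (-81 + 900798)) = ((418784736 + sqrt(911)) - 1/5697070)*(-3352449 + 900717) = (2385845955923519/5697070 + sqrt(911))*(-2451732) = -2924727438604140542454/2848535 - 2451732*sqrt(911)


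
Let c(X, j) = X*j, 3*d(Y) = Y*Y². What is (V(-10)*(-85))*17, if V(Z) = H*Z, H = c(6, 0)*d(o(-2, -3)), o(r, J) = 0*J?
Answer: 0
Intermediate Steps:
o(r, J) = 0
d(Y) = Y³/3 (d(Y) = (Y*Y²)/3 = Y³/3)
H = 0 (H = (6*0)*((⅓)*0³) = 0*((⅓)*0) = 0*0 = 0)
V(Z) = 0 (V(Z) = 0*Z = 0)
(V(-10)*(-85))*17 = (0*(-85))*17 = 0*17 = 0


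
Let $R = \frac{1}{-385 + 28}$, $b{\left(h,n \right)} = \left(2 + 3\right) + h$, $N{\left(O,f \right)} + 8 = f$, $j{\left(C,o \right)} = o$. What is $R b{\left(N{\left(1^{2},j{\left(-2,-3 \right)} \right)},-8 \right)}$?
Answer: $\frac{2}{119} \approx 0.016807$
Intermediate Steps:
$N{\left(O,f \right)} = -8 + f$
$b{\left(h,n \right)} = 5 + h$
$R = - \frac{1}{357}$ ($R = \frac{1}{-357} = - \frac{1}{357} \approx -0.0028011$)
$R b{\left(N{\left(1^{2},j{\left(-2,-3 \right)} \right)},-8 \right)} = - \frac{5 - 11}{357} = \left(- \frac{1}{357}\right) \left(-6\right) = \frac{2}{119}$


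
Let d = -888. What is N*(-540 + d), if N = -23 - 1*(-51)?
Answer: -39984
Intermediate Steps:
N = 28 (N = -23 + 51 = 28)
N*(-540 + d) = 28*(-540 - 888) = 28*(-1428) = -39984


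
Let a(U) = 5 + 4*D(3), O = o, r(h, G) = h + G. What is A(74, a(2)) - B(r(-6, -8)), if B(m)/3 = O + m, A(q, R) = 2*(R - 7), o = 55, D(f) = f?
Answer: -103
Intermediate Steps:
r(h, G) = G + h
O = 55
a(U) = 17 (a(U) = 5 + 4*3 = 5 + 12 = 17)
A(q, R) = -14 + 2*R (A(q, R) = 2*(-7 + R) = -14 + 2*R)
B(m) = 165 + 3*m (B(m) = 3*(55 + m) = 165 + 3*m)
A(74, a(2)) - B(r(-6, -8)) = (-14 + 2*17) - (165 + 3*(-8 - 6)) = (-14 + 34) - (165 + 3*(-14)) = 20 - (165 - 42) = 20 - 1*123 = 20 - 123 = -103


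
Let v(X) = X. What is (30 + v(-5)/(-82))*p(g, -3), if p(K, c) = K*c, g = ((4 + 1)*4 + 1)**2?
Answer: -3261195/82 ≈ -39771.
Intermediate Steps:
g = 441 (g = (5*4 + 1)**2 = (20 + 1)**2 = 21**2 = 441)
(30 + v(-5)/(-82))*p(g, -3) = (30 - 5/(-82))*(441*(-3)) = (30 - 5*(-1/82))*(-1323) = (30 + 5/82)*(-1323) = (2465/82)*(-1323) = -3261195/82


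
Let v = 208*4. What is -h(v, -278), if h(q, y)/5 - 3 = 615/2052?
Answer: -11285/684 ≈ -16.499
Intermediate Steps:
v = 832
h(q, y) = 11285/684 (h(q, y) = 15 + 5*(615/2052) = 15 + 5*(615*(1/2052)) = 15 + 5*(205/684) = 15 + 1025/684 = 11285/684)
-h(v, -278) = -1*11285/684 = -11285/684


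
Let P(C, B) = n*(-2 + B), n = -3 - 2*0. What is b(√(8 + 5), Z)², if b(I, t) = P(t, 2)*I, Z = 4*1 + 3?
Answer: 0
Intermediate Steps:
Z = 7 (Z = 4 + 3 = 7)
n = -3 (n = -3 - 1*0 = -3 + 0 = -3)
P(C, B) = 6 - 3*B (P(C, B) = -3*(-2 + B) = 6 - 3*B)
b(I, t) = 0 (b(I, t) = (6 - 3*2)*I = (6 - 6)*I = 0*I = 0)
b(√(8 + 5), Z)² = 0² = 0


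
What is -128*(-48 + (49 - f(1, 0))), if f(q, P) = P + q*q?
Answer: 0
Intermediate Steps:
f(q, P) = P + q²
-128*(-48 + (49 - f(1, 0))) = -128*(-48 + (49 - (0 + 1²))) = -128*(-48 + (49 - (0 + 1))) = -128*(-48 + (49 - 1*1)) = -128*(-48 + (49 - 1)) = -128*(-48 + 48) = -128*0 = 0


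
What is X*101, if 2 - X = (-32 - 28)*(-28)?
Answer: -169478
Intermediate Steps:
X = -1678 (X = 2 - (-32 - 28)*(-28) = 2 - (-60)*(-28) = 2 - 1*1680 = 2 - 1680 = -1678)
X*101 = -1678*101 = -169478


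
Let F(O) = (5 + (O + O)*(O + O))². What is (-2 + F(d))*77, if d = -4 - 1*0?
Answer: 366443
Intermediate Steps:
d = -4 (d = -4 + 0 = -4)
F(O) = (5 + 4*O²)² (F(O) = (5 + (2*O)*(2*O))² = (5 + 4*O²)²)
(-2 + F(d))*77 = (-2 + (5 + 4*(-4)²)²)*77 = (-2 + (5 + 4*16)²)*77 = (-2 + (5 + 64)²)*77 = (-2 + 69²)*77 = (-2 + 4761)*77 = 4759*77 = 366443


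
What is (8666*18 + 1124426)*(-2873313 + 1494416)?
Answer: -1765559023358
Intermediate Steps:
(8666*18 + 1124426)*(-2873313 + 1494416) = (155988 + 1124426)*(-1378897) = 1280414*(-1378897) = -1765559023358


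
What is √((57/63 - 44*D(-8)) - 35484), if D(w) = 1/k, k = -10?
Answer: I*√391152615/105 ≈ 188.36*I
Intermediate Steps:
D(w) = -⅒ (D(w) = 1/(-10) = -⅒)
√((57/63 - 44*D(-8)) - 35484) = √((57/63 - 44*(-⅒)) - 35484) = √((57*(1/63) + 22/5) - 35484) = √((19/21 + 22/5) - 35484) = √(557/105 - 35484) = √(-3725263/105) = I*√391152615/105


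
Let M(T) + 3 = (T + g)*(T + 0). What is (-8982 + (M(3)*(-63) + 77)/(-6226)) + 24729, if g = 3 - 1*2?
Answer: 49020656/3113 ≈ 15747.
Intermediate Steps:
g = 1 (g = 3 - 2 = 1)
M(T) = -3 + T*(1 + T) (M(T) = -3 + (T + 1)*(T + 0) = -3 + (1 + T)*T = -3 + T*(1 + T))
(-8982 + (M(3)*(-63) + 77)/(-6226)) + 24729 = (-8982 + ((-3 + 3 + 3**2)*(-63) + 77)/(-6226)) + 24729 = (-8982 + ((-3 + 3 + 9)*(-63) + 77)*(-1/6226)) + 24729 = (-8982 + (9*(-63) + 77)*(-1/6226)) + 24729 = (-8982 + (-567 + 77)*(-1/6226)) + 24729 = (-8982 - 490*(-1/6226)) + 24729 = (-8982 + 245/3113) + 24729 = -27960721/3113 + 24729 = 49020656/3113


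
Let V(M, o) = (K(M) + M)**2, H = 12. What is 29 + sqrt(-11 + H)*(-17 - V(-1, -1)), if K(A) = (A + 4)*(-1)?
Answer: -4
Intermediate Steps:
K(A) = -4 - A (K(A) = (4 + A)*(-1) = -4 - A)
V(M, o) = 16 (V(M, o) = ((-4 - M) + M)**2 = (-4)**2 = 16)
29 + sqrt(-11 + H)*(-17 - V(-1, -1)) = 29 + sqrt(-11 + 12)*(-17 - 1*16) = 29 + sqrt(1)*(-17 - 16) = 29 + 1*(-33) = 29 - 33 = -4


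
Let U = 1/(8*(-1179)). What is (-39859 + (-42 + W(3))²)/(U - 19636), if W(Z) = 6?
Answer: 363726216/185206753 ≈ 1.9639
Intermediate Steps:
U = -1/9432 (U = 1/(-9432) = -1/9432 ≈ -0.00010602)
(-39859 + (-42 + W(3))²)/(U - 19636) = (-39859 + (-42 + 6)²)/(-1/9432 - 19636) = (-39859 + (-36)²)/(-185206753/9432) = (-39859 + 1296)*(-9432/185206753) = -38563*(-9432/185206753) = 363726216/185206753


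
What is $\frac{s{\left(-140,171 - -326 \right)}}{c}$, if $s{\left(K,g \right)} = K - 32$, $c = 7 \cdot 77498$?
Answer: $- \frac{86}{271243} \approx -0.00031706$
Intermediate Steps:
$c = 542486$
$s{\left(K,g \right)} = -32 + K$ ($s{\left(K,g \right)} = K - 32 = -32 + K$)
$\frac{s{\left(-140,171 - -326 \right)}}{c} = \frac{-32 - 140}{542486} = \left(-172\right) \frac{1}{542486} = - \frac{86}{271243}$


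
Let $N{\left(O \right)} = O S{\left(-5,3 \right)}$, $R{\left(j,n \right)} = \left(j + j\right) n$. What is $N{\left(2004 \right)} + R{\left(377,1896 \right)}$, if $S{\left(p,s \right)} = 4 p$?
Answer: $1389504$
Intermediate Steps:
$R{\left(j,n \right)} = 2 j n$
$N{\left(O \right)} = - 20 O$ ($N{\left(O \right)} = O 4 \left(-5\right) = O \left(-20\right) = - 20 O$)
$N{\left(2004 \right)} + R{\left(377,1896 \right)} = \left(-20\right) 2004 + 2 \cdot 377 \cdot 1896 = -40080 + 1429584 = 1389504$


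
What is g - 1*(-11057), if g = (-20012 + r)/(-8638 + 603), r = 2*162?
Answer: 88862683/8035 ≈ 11059.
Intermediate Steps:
r = 324
g = 19688/8035 (g = (-20012 + 324)/(-8638 + 603) = -19688/(-8035) = -19688*(-1/8035) = 19688/8035 ≈ 2.4503)
g - 1*(-11057) = 19688/8035 - 1*(-11057) = 19688/8035 + 11057 = 88862683/8035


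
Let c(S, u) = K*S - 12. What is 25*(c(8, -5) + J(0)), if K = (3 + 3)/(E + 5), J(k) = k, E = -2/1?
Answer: 100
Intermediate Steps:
E = -2 (E = -2*1 = -2)
K = 2 (K = (3 + 3)/(-2 + 5) = 6/3 = 6*(⅓) = 2)
c(S, u) = -12 + 2*S (c(S, u) = 2*S - 12 = -12 + 2*S)
25*(c(8, -5) + J(0)) = 25*((-12 + 2*8) + 0) = 25*((-12 + 16) + 0) = 25*(4 + 0) = 25*4 = 100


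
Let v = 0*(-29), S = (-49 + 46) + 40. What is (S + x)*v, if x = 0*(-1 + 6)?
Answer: 0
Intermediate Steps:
S = 37 (S = -3 + 40 = 37)
v = 0
x = 0 (x = 0*5 = 0)
(S + x)*v = (37 + 0)*0 = 37*0 = 0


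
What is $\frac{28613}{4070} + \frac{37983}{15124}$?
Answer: $\frac{293666911}{30777340} \approx 9.5417$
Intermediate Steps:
$\frac{28613}{4070} + \frac{37983}{15124} = \frac{293666911}{30777340}$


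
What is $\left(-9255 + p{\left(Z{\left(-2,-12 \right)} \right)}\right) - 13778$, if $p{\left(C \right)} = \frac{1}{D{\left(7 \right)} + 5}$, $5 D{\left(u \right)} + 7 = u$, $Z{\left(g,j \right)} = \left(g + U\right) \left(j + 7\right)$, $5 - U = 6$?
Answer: $- \frac{115164}{5} \approx -23033.0$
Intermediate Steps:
$U = -1$ ($U = 5 - 6 = -1$)
$Z{\left(g,j \right)} = \left(-1 + g\right) \left(7 + j\right)$ ($Z{\left(g,j \right)} = \left(g - 1\right) \left(j + 7\right) = \left(-1 + g\right) \left(7 + j\right)$)
$D{\left(u \right)} = - \frac{7}{5} + \frac{u}{5}$
$p{\left(C \right)} = \frac{1}{5}$ ($p{\left(C \right)} = \frac{1}{\left(- \frac{7}{5} + \frac{1}{5} \cdot 7\right) + 5} = \frac{1}{\left(- \frac{7}{5} + \frac{7}{5}\right) + 5} = \frac{1}{0 + 5} = \frac{1}{5}$)
$\left(-9255 + p{\left(Z{\left(-2,-12 \right)} \right)}\right) - 13778 = \left(-9255 + \frac{1}{5}\right) - 13778 = - \frac{46274}{5} - 13778 = - \frac{115164}{5}$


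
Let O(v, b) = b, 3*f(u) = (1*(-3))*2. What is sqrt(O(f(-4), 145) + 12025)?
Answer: sqrt(12170) ≈ 110.32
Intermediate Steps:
f(u) = -2 (f(u) = ((1*(-3))*2)/3 = (-3*2)/3 = (1/3)*(-6) = -2)
sqrt(O(f(-4), 145) + 12025) = sqrt(145 + 12025) = sqrt(12170)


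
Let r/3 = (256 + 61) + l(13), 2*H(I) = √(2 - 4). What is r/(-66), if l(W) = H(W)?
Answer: -317/22 - I*√2/44 ≈ -14.409 - 0.032141*I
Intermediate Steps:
H(I) = I*√2/2 (H(I) = √(2 - 4)/2 = √(-2)/2 = (I*√2)/2 = I*√2/2)
l(W) = I*√2/2
r = 951 + 3*I*√2/2 (r = 3*((256 + 61) + I*√2/2) = 3*(317 + I*√2/2) = 951 + 3*I*√2/2 ≈ 951.0 + 2.1213*I)
r/(-66) = (951 + 3*I*√2/2)/(-66) = (951 + 3*I*√2/2)*(-1/66) = -317/22 - I*√2/44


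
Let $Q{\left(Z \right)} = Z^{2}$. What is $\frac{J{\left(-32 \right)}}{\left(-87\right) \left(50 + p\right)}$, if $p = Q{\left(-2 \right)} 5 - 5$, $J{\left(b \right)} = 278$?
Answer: $- \frac{278}{5655} \approx -0.04916$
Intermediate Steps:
$p = 15$ ($p = \left(-2\right)^{2} \cdot 5 - 5 = 4 \cdot 5 - 5 = 20 - 5 = 15$)
$\frac{J{\left(-32 \right)}}{\left(-87\right) \left(50 + p\right)} = \frac{278}{\left(-87\right) \left(50 + 15\right)} = \frac{278}{\left(-87\right) 65} = \frac{278}{-5655} = 278 \left(- \frac{1}{5655}\right) = - \frac{278}{5655}$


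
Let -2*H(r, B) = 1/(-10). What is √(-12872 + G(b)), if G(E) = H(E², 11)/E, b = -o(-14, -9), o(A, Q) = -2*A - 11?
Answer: I*√372000885/170 ≈ 113.45*I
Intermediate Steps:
o(A, Q) = -11 - 2*A
H(r, B) = 1/20 (H(r, B) = -½/(-10) = -½*(-⅒) = 1/20)
b = -17 (b = -(-11 - 2*(-14)) = -(-11 + 28) = -1*17 = -17)
G(E) = 1/(20*E)
√(-12872 + G(b)) = √(-12872 + (1/20)/(-17)) = √(-12872 + (1/20)*(-1/17)) = √(-12872 - 1/340) = √(-4376481/340) = I*√372000885/170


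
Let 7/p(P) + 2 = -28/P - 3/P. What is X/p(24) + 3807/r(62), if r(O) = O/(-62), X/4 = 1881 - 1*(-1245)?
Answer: -67808/7 ≈ -9686.9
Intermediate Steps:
X = 12504 (X = 4*(1881 - 1*(-1245)) = 4*(1881 + 1245) = 4*3126 = 12504)
r(O) = -O/62 (r(O) = O*(-1/62) = -O/62)
p(P) = 7/(-2 - 31/P) (p(P) = 7/(-2 + (-28/P - 3/P)) = 7/(-2 - 31/P))
X/p(24) + 3807/r(62) = 12504/((-7*24/(31 + 2*24))) + 3807/((-1/62*62)) = 12504/((-7*24/(31 + 48))) + 3807/(-1) = 12504/((-7*24/79)) + 3807*(-1) = 12504/((-7*24*1/79)) - 3807 = 12504/(-168/79) - 3807 = 12504*(-79/168) - 3807 = -41159/7 - 3807 = -67808/7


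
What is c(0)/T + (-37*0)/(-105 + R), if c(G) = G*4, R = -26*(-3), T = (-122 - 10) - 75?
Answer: 0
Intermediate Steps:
T = -207 (T = -132 - 75 = -207)
R = 78
c(G) = 4*G
c(0)/T + (-37*0)/(-105 + R) = (4*0)/(-207) + (-37*0)/(-105 + 78) = 0*(-1/207) + 0/(-27) = 0 + 0*(-1/27) = 0 + 0 = 0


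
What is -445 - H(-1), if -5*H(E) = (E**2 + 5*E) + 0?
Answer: -2229/5 ≈ -445.80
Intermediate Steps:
H(E) = -E - E**2/5 (H(E) = -((E**2 + 5*E) + 0)/5 = -(E**2 + 5*E)/5 = -E - E**2/5)
-445 - H(-1) = -445 - (-1)*(-1)*(5 - 1)/5 = -445 - (-1)*(-1)*4/5 = -445 - 1*4/5 = -445 - 4/5 = -2229/5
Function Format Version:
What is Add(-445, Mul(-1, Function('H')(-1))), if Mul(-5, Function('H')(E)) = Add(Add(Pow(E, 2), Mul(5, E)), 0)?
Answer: Rational(-2229, 5) ≈ -445.80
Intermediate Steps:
Function('H')(E) = Add(Mul(-1, E), Mul(Rational(-1, 5), Pow(E, 2))) (Function('H')(E) = Mul(Rational(-1, 5), Add(Add(Pow(E, 2), Mul(5, E)), 0)) = Mul(Rational(-1, 5), Add(Pow(E, 2), Mul(5, E))) = Add(Mul(-1, E), Mul(Rational(-1, 5), Pow(E, 2))))
Add(-445, Mul(-1, Function('H')(-1))) = Add(-445, Mul(-1, Mul(Rational(-1, 5), -1, Add(5, -1)))) = Add(-445, Mul(-1, Mul(Rational(-1, 5), -1, 4))) = Add(-445, Mul(-1, Rational(4, 5))) = Add(-445, Rational(-4, 5)) = Rational(-2229, 5)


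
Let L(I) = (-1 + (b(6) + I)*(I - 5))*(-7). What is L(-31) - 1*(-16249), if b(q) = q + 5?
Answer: 11216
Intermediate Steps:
b(q) = 5 + q
L(I) = 7 - 7*(-5 + I)*(11 + I) (L(I) = (-1 + ((5 + 6) + I)*(I - 5))*(-7) = (-1 + (11 + I)*(-5 + I))*(-7) = (-1 + (-5 + I)*(11 + I))*(-7) = 7 - 7*(-5 + I)*(11 + I))
L(-31) - 1*(-16249) = (392 - 42*(-31) - 7*(-31)²) - 1*(-16249) = (392 + 1302 - 7*961) + 16249 = (392 + 1302 - 6727) + 16249 = -5033 + 16249 = 11216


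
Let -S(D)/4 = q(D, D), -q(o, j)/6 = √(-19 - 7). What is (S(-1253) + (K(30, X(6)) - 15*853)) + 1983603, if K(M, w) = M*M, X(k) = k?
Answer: 1971708 + 24*I*√26 ≈ 1.9717e+6 + 122.38*I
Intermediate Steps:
K(M, w) = M²
q(o, j) = -6*I*√26 (q(o, j) = -6*√(-19 - 7) = -6*I*√26)
S(D) = 24*I*√26 (S(D) = -(-24)*I*√26 = 24*I*√26)
(S(-1253) + (K(30, X(6)) - 15*853)) + 1983603 = (24*I*√26 + (30² - 15*853)) + 1983603 = (24*I*√26 + (900 - 12795)) + 1983603 = (24*I*√26 - 11895) + 1983603 = (-11895 + 24*I*√26) + 1983603 = 1971708 + 24*I*√26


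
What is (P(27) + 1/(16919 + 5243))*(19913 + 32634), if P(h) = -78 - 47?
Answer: -145568274203/22162 ≈ -6.5684e+6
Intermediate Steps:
P(h) = -125
(P(27) + 1/(16919 + 5243))*(19913 + 32634) = (-125 + 1/(16919 + 5243))*(19913 + 32634) = (-125 + 1/22162)*52547 = -2770249/22162*52547 = -145568274203/22162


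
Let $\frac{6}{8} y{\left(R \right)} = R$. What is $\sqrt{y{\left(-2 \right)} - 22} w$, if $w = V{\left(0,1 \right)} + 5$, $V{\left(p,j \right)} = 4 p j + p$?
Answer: $\frac{5 i \sqrt{222}}{3} \approx 24.833 i$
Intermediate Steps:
$y{\left(R \right)} = \frac{4 R}{3}$
$V{\left(p,j \right)} = p + 4 j p$ ($V{\left(p,j \right)} = 4 j p + p = p + 4 j p$)
$w = 5$ ($w = 0 \left(1 + 4 \cdot 1\right) + 5 = 0 \left(1 + 4\right) + 5 = 0 \cdot 5 + 5 = 0 + 5 = 5$)
$\sqrt{y{\left(-2 \right)} - 22} w = \sqrt{\frac{4}{3} \left(-2\right) - 22} \cdot 5 = \sqrt{- \frac{8}{3} - 22} \cdot 5 = \sqrt{- \frac{74}{3}} \cdot 5 = \frac{i \sqrt{222}}{3} \cdot 5 = \frac{5 i \sqrt{222}}{3}$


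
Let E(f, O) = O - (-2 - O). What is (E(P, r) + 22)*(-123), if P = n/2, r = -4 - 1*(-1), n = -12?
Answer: -2214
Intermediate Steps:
r = -3 (r = -4 + 1 = -3)
P = -6 (P = -12/2 = -12*1/2 = -6)
E(f, O) = 2 + 2*O (E(f, O) = O + (2 + O) = 2 + 2*O)
(E(P, r) + 22)*(-123) = ((2 + 2*(-3)) + 22)*(-123) = ((2 - 6) + 22)*(-123) = (-4 + 22)*(-123) = 18*(-123) = -2214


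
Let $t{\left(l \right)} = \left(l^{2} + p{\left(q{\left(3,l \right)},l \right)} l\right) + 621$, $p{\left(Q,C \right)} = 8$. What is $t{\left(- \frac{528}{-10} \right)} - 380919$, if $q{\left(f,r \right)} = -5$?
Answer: $- \frac{9427194}{25} \approx -3.7709 \cdot 10^{5}$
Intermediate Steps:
$t{\left(l \right)} = 621 + l^{2} + 8 l$ ($t{\left(l \right)} = \left(l^{2} + 8 l\right) + 621 = 621 + l^{2} + 8 l$)
$t{\left(- \frac{528}{-10} \right)} - 380919 = \left(621 + \left(- \frac{528}{-10}\right)^{2} + 8 \left(- \frac{528}{-10}\right)\right) - 380919 = \left(621 + \left(\left(-528\right) \left(- \frac{1}{10}\right)\right)^{2} + 8 \left(\left(-528\right) \left(- \frac{1}{10}\right)\right)\right) - 380919 = \left(621 + \left(\frac{264}{5}\right)^{2} + 8 \cdot \frac{264}{5}\right) - 380919 = \left(621 + \frac{69696}{25} + \frac{2112}{5}\right) - 380919 = \frac{95781}{25} - 380919 = - \frac{9427194}{25}$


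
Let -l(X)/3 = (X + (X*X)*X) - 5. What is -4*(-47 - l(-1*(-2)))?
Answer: 128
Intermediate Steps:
l(X) = 15 - 3*X - 3*X³ (l(X) = -3*((X + (X*X)*X) - 5) = -3*((X + X²*X) - 5) = -3*((X + X³) - 5) = -3*(-5 + X + X³) = 15 - 3*X - 3*X³)
-4*(-47 - l(-1*(-2))) = -4*(-47 - (15 - (-3)*(-2) - 3*(-1*(-2))³)) = -4*(-47 - (15 - 3*2 - 3*2³)) = -4*(-47 - (15 - 6 - 3*8)) = -4*(-47 - (15 - 6 - 24)) = -4*(-47 - 1*(-15)) = -4*(-47 + 15) = -4*(-32) = 128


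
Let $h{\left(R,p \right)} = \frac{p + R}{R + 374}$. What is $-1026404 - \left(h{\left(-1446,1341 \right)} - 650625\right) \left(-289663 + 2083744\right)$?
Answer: $\frac{1251316386386407}{1072} \approx 1.1673 \cdot 10^{12}$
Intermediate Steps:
$h{\left(R,p \right)} = \frac{R + p}{374 + R}$
$-1026404 - \left(h{\left(-1446,1341 \right)} - 650625\right) \left(-289663 + 2083744\right) = -1026404 - \left(\frac{-1446 + 1341}{374 - 1446} - 650625\right) \left(-289663 + 2083744\right) = -1026404 - \left(\frac{1}{-1072} \left(-105\right) - 650625\right) 1794081 = -1026404 - \left(\left(- \frac{1}{1072}\right) \left(-105\right) - 650625\right) 1794081 = -1026404 - \left(\frac{105}{1072} - 650625\right) 1794081 = -1026404 - \left(- \frac{697469895}{1072}\right) 1794081 = -1026404 - - \frac{1251317486691495}{1072} = -1026404 + \frac{1251317486691495}{1072} = \frac{1251316386386407}{1072}$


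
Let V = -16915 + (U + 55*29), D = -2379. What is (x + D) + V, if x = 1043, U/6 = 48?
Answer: -16368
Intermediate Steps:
U = 288 (U = 6*48 = 288)
V = -15032 (V = -16915 + (288 + 55*29) = -16915 + (288 + 1595) = -16915 + 1883 = -15032)
(x + D) + V = (1043 - 2379) - 15032 = -1336 - 15032 = -16368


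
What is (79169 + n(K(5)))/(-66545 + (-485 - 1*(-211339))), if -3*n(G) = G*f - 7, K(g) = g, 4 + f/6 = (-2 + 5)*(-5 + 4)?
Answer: 237724/432927 ≈ 0.54911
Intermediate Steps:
f = -42 (f = -24 + 6*((-2 + 5)*(-5 + 4)) = -24 + 6*(3*(-1)) = -24 + 6*(-3) = -24 - 18 = -42)
n(G) = 7/3 + 14*G (n(G) = -(G*(-42) - 7)/3 = -(-42*G - 7)/3 = -(-7 - 42*G)/3 = 7/3 + 14*G)
(79169 + n(K(5)))/(-66545 + (-485 - 1*(-211339))) = (79169 + (7/3 + 14*5))/(-66545 + (-485 - 1*(-211339))) = (79169 + (7/3 + 70))/(-66545 + (-485 + 211339)) = (79169 + 217/3)/(-66545 + 210854) = (237724/3)/144309 = (237724/3)*(1/144309) = 237724/432927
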